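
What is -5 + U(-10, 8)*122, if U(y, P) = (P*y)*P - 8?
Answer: -79061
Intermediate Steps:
U(y, P) = -8 + y*P**2 (U(y, P) = y*P**2 - 8 = -8 + y*P**2)
-5 + U(-10, 8)*122 = -5 + (-8 - 10*8**2)*122 = -5 + (-8 - 10*64)*122 = -5 + (-8 - 640)*122 = -5 - 648*122 = -5 - 79056 = -79061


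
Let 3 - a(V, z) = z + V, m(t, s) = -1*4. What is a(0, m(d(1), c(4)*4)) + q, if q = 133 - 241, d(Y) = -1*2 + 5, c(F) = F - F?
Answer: -101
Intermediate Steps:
c(F) = 0
d(Y) = 3 (d(Y) = -2 + 5 = 3)
m(t, s) = -4
a(V, z) = 3 - V - z (a(V, z) = 3 - (z + V) = 3 - (V + z) = 3 + (-V - z) = 3 - V - z)
q = -108
a(0, m(d(1), c(4)*4)) + q = (3 - 1*0 - 1*(-4)) - 108 = (3 + 0 + 4) - 108 = 7 - 108 = -101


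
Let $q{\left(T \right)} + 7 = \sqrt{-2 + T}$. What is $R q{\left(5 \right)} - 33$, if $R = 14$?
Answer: $-131 + 14 \sqrt{3} \approx -106.75$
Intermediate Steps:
$q{\left(T \right)} = -7 + \sqrt{-2 + T}$
$R q{\left(5 \right)} - 33 = 14 \left(-7 + \sqrt{-2 + 5}\right) - 33 = 14 \left(-7 + \sqrt{3}\right) - 33 = \left(-98 + 14 \sqrt{3}\right) - 33 = -131 + 14 \sqrt{3}$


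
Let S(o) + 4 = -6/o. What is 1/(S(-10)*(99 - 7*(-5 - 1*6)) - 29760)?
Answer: -5/151792 ≈ -3.2940e-5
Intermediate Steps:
S(o) = -4 - 6/o
1/(S(-10)*(99 - 7*(-5 - 1*6)) - 29760) = 1/((-4 - 6/(-10))*(99 - 7*(-5 - 1*6)) - 29760) = 1/((-4 - 6*(-1/10))*(99 - 7*(-5 - 6)) - 29760) = 1/((-4 + 3/5)*(99 - 7*(-11)) - 29760) = 1/(-17*(99 + 77)/5 - 29760) = 1/(-17/5*176 - 29760) = 1/(-2992/5 - 29760) = 1/(-151792/5) = -5/151792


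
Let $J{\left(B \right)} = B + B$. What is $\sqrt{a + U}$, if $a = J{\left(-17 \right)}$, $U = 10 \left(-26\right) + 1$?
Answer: $i \sqrt{293} \approx 17.117 i$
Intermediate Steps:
$U = -259$ ($U = -260 + 1 = -259$)
$J{\left(B \right)} = 2 B$
$a = -34$ ($a = 2 \left(-17\right) = -34$)
$\sqrt{a + U} = \sqrt{-34 - 259} = \sqrt{-293} = i \sqrt{293}$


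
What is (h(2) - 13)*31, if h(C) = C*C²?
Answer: -155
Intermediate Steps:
h(C) = C³
(h(2) - 13)*31 = (2³ - 13)*31 = (8 - 13)*31 = -5*31 = -155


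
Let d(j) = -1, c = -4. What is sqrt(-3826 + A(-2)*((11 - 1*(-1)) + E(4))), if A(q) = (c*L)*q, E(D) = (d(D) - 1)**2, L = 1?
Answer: 43*I*sqrt(2) ≈ 60.811*I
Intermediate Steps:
E(D) = 4 (E(D) = (-1 - 1)**2 = (-2)**2 = 4)
A(q) = -4*q (A(q) = (-4*1)*q = -4*q)
sqrt(-3826 + A(-2)*((11 - 1*(-1)) + E(4))) = sqrt(-3826 + (-4*(-2))*((11 - 1*(-1)) + 4)) = sqrt(-3826 + 8*((11 + 1) + 4)) = sqrt(-3826 + 8*(12 + 4)) = sqrt(-3826 + 8*16) = sqrt(-3826 + 128) = sqrt(-3698) = 43*I*sqrt(2)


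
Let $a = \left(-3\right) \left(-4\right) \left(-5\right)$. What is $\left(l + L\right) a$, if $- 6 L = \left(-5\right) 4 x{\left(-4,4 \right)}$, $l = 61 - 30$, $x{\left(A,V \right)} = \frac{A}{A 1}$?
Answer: $-2060$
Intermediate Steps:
$a = -60$ ($a = 12 \left(-5\right) = -60$)
$x{\left(A,V \right)} = 1$ ($x{\left(A,V \right)} = \frac{A}{A} = 1$)
$l = 31$
$L = \frac{10}{3}$ ($L = - \frac{\left(-5\right) 4 \cdot 1}{6} = - \frac{\left(-20\right) 1}{6} = \left(- \frac{1}{6}\right) \left(-20\right) = \frac{10}{3} \approx 3.3333$)
$\left(l + L\right) a = \left(31 + \frac{10}{3}\right) \left(-60\right) = \frac{103}{3} \left(-60\right) = -2060$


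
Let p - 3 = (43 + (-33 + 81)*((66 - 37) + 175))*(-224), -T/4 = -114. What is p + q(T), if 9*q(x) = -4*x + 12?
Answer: -6609715/3 ≈ -2.2032e+6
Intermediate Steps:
T = 456 (T = -4*(-114) = 456)
q(x) = 4/3 - 4*x/9 (q(x) = (-4*x + 12)/9 = (12 - 4*x)/9 = 4/3 - 4*x/9)
p = -2203037 (p = 3 + (43 + (-33 + 81)*((66 - 37) + 175))*(-224) = 3 + (43 + 48*(29 + 175))*(-224) = 3 + (43 + 48*204)*(-224) = 3 + (43 + 9792)*(-224) = 3 + 9835*(-224) = 3 - 2203040 = -2203037)
p + q(T) = -2203037 + (4/3 - 4/9*456) = -2203037 + (4/3 - 608/3) = -2203037 - 604/3 = -6609715/3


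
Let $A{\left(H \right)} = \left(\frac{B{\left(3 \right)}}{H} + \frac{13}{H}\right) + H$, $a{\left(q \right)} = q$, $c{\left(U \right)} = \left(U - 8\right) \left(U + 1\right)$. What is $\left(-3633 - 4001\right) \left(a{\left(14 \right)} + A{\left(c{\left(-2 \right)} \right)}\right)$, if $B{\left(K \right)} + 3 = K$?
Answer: $- \frac{965701}{5} \approx -1.9314 \cdot 10^{5}$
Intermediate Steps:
$c{\left(U \right)} = \left(1 + U\right) \left(-8 + U\right)$ ($c{\left(U \right)} = \left(-8 + U\right) \left(1 + U\right) = \left(1 + U\right) \left(-8 + U\right)$)
$B{\left(K \right)} = -3 + K$
$A{\left(H \right)} = H + \frac{13}{H}$ ($A{\left(H \right)} = \left(\frac{-3 + 3}{H} + \frac{13}{H}\right) + H = \left(\frac{0}{H} + \frac{13}{H}\right) + H = \left(0 + \frac{13}{H}\right) + H = \frac{13}{H} + H = H + \frac{13}{H}$)
$\left(-3633 - 4001\right) \left(a{\left(14 \right)} + A{\left(c{\left(-2 \right)} \right)}\right) = \left(-3633 - 4001\right) \left(14 + \left(\left(-8 + \left(-2\right)^{2} - -14\right) + \frac{13}{-8 + \left(-2\right)^{2} - -14}\right)\right) = - 7634 \left(14 + \left(\left(-8 + 4 + 14\right) + \frac{13}{-8 + 4 + 14}\right)\right) = - 7634 \left(14 + \left(10 + \frac{13}{10}\right)\right) = - 7634 \left(14 + \frac{113}{10}\right) = \left(-7634\right) \frac{253}{10} = - \frac{965701}{5}$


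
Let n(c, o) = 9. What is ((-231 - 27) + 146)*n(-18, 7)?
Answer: -1008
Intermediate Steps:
((-231 - 27) + 146)*n(-18, 7) = ((-231 - 27) + 146)*9 = (-258 + 146)*9 = -112*9 = -1008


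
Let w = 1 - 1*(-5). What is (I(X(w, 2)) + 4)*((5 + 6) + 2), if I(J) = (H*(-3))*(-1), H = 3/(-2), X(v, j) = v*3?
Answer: -13/2 ≈ -6.5000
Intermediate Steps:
w = 6 (w = 1 + 5 = 6)
X(v, j) = 3*v
H = -3/2 (H = 3*(-½) = -3/2 ≈ -1.5000)
I(J) = -9/2 (I(J) = -3/2*(-3)*(-1) = (9/2)*(-1) = -9/2)
(I(X(w, 2)) + 4)*((5 + 6) + 2) = (-9/2 + 4)*((5 + 6) + 2) = -(11 + 2)/2 = -½*13 = -13/2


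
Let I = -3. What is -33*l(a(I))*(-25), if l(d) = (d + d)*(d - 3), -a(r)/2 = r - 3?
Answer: 178200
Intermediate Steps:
a(r) = 6 - 2*r (a(r) = -2*(r - 3) = -2*(-3 + r) = 6 - 2*r)
l(d) = 2*d*(-3 + d) (l(d) = (2*d)*(-3 + d) = 2*d*(-3 + d))
-33*l(a(I))*(-25) = -66*(6 - 2*(-3))*(-3 + (6 - 2*(-3)))*(-25) = -66*(6 + 6)*(-3 + (6 + 6))*(-25) = -66*12*(-3 + 12)*(-25) = -66*12*9*(-25) = -33*216*(-25) = -7128*(-25) = 178200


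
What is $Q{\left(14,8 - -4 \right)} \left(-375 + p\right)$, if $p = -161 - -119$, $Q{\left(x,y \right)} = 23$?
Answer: $-9591$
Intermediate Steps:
$p = -42$ ($p = -161 + 119 = -42$)
$Q{\left(14,8 - -4 \right)} \left(-375 + p\right) = 23 \left(-375 - 42\right) = 23 \left(-417\right) = -9591$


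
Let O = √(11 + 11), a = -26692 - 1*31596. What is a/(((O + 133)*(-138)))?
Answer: 3876152/1219023 - 29144*√22/1219023 ≈ 3.0676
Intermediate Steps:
a = -58288 (a = -26692 - 31596 = -58288)
O = √22 ≈ 4.6904
a/(((O + 133)*(-138))) = -58288*(-1/(138*(√22 + 133))) = -58288*(-1/(138*(133 + √22))) = -58288/(-18354 - 138*√22)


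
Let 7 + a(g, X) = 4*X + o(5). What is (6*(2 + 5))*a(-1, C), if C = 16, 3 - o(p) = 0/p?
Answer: 2520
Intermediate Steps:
o(p) = 3 (o(p) = 3 - 0/p = 3 - 1*0 = 3 + 0 = 3)
a(g, X) = -4 + 4*X (a(g, X) = -7 + (4*X + 3) = -7 + (3 + 4*X) = -4 + 4*X)
(6*(2 + 5))*a(-1, C) = (6*(2 + 5))*(-4 + 4*16) = (6*7)*(-4 + 64) = 42*60 = 2520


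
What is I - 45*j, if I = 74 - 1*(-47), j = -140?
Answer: 6421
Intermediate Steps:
I = 121 (I = 74 + 47 = 121)
I - 45*j = 121 - 45*(-140) = 121 + 6300 = 6421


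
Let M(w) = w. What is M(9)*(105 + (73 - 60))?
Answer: 1062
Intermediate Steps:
M(9)*(105 + (73 - 60)) = 9*(105 + (73 - 60)) = 9*(105 + 13) = 9*118 = 1062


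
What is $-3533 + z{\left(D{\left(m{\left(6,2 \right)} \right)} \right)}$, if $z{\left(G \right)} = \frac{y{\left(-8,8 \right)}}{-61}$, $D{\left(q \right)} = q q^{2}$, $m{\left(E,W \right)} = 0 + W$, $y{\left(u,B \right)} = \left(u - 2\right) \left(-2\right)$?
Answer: $- \frac{215533}{61} \approx -3533.3$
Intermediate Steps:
$y{\left(u,B \right)} = 4 - 2 u$ ($y{\left(u,B \right)} = \left(-2 + u\right) \left(-2\right) = 4 - 2 u$)
$m{\left(E,W \right)} = W$
$D{\left(q \right)} = q^{3}$
$z{\left(G \right)} = - \frac{20}{61}$ ($z{\left(G \right)} = \frac{4 - -16}{-61} = \left(4 + 16\right) \left(- \frac{1}{61}\right) = 20 \left(- \frac{1}{61}\right) = - \frac{20}{61}$)
$-3533 + z{\left(D{\left(m{\left(6,2 \right)} \right)} \right)} = -3533 - \frac{20}{61} = - \frac{215533}{61}$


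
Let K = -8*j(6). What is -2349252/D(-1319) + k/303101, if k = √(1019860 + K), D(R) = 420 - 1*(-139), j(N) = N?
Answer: -2349252/559 + 2*√254953/303101 ≈ -4202.6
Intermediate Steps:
D(R) = 559 (D(R) = 420 + 139 = 559)
K = -48 (K = -8*6 = -48)
k = 2*√254953 (k = √(1019860 - 48) = √1019812 = 2*√254953 ≈ 1009.9)
-2349252/D(-1319) + k/303101 = -2349252/559 + (2*√254953)/303101 = -2349252*1/559 + (2*√254953)*(1/303101) = -2349252/559 + 2*√254953/303101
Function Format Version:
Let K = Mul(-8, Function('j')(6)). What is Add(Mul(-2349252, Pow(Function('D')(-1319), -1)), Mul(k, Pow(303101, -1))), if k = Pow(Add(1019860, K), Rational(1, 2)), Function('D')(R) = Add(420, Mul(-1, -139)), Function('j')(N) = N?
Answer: Add(Rational(-2349252, 559), Mul(Rational(2, 303101), Pow(254953, Rational(1, 2)))) ≈ -4202.6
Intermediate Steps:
Function('D')(R) = 559 (Function('D')(R) = Add(420, 139) = 559)
K = -48 (K = Mul(-8, 6) = -48)
k = Mul(2, Pow(254953, Rational(1, 2))) (k = Pow(Add(1019860, -48), Rational(1, 2)) = Pow(1019812, Rational(1, 2)) = Mul(2, Pow(254953, Rational(1, 2))) ≈ 1009.9)
Add(Mul(-2349252, Pow(Function('D')(-1319), -1)), Mul(k, Pow(303101, -1))) = Add(Mul(-2349252, Pow(559, -1)), Mul(Mul(2, Pow(254953, Rational(1, 2))), Pow(303101, -1))) = Add(Mul(-2349252, Rational(1, 559)), Mul(Mul(2, Pow(254953, Rational(1, 2))), Rational(1, 303101))) = Add(Rational(-2349252, 559), Mul(Rational(2, 303101), Pow(254953, Rational(1, 2))))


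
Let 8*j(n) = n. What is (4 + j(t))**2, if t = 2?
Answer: 289/16 ≈ 18.063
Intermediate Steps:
j(n) = n/8
(4 + j(t))**2 = (4 + (1/8)*2)**2 = (4 + 1/4)**2 = (17/4)**2 = 289/16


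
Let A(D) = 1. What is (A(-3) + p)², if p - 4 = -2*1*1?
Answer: 9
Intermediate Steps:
p = 2 (p = 4 - 2*1*1 = 4 - 2*1 = 4 - 2 = 2)
(A(-3) + p)² = (1 + 2)² = 3² = 9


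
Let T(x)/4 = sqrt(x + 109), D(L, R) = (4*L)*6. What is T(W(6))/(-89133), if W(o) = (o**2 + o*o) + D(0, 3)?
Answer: -4*sqrt(181)/89133 ≈ -0.00060376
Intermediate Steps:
D(L, R) = 24*L
W(o) = 2*o**2 (W(o) = (o**2 + o*o) + 24*0 = (o**2 + o**2) + 0 = 2*o**2 + 0 = 2*o**2)
T(x) = 4*sqrt(109 + x) (T(x) = 4*sqrt(x + 109) = 4*sqrt(109 + x))
T(W(6))/(-89133) = (4*sqrt(109 + 2*6**2))/(-89133) = (4*sqrt(109 + 2*36))*(-1/89133) = (4*sqrt(109 + 72))*(-1/89133) = (4*sqrt(181))*(-1/89133) = -4*sqrt(181)/89133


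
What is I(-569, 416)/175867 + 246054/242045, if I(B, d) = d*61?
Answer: 49414912738/42567728015 ≈ 1.1609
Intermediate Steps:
I(B, d) = 61*d
I(-569, 416)/175867 + 246054/242045 = (61*416)/175867 + 246054/242045 = 25376*(1/175867) + 246054*(1/242045) = 25376/175867 + 246054/242045 = 49414912738/42567728015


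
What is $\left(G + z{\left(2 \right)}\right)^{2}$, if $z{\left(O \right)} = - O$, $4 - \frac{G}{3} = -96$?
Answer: $88804$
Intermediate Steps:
$G = 300$ ($G = 12 - -288 = 12 + 288 = 300$)
$\left(G + z{\left(2 \right)}\right)^{2} = \left(300 - 2\right)^{2} = 298^{2} = 88804$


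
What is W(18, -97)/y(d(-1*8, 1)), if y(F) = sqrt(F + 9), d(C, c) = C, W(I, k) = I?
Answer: 18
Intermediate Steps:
y(F) = sqrt(9 + F)
W(18, -97)/y(d(-1*8, 1)) = 18/(sqrt(9 - 1*8)) = 18/(sqrt(9 - 8)) = 18/(sqrt(1)) = 18/1 = 18*1 = 18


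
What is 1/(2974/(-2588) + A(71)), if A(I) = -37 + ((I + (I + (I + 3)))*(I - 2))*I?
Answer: 1294/1369240731 ≈ 9.4505e-7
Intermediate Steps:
A(I) = -37 + I*(-2 + I)*(3 + 3*I) (A(I) = -37 + ((I + (I + (3 + I)))*(-2 + I))*I = -37 + ((I + (3 + 2*I))*(-2 + I))*I = -37 + ((3 + 3*I)*(-2 + I))*I = -37 + ((-2 + I)*(3 + 3*I))*I = -37 + I*(-2 + I)*(3 + 3*I))
1/(2974/(-2588) + A(71)) = 1/(2974/(-2588) + (-37 - 6*71 - 3*71² + 3*71³)) = 1/(2974*(-1/2588) + (-37 - 426 - 3*5041 + 3*357911)) = 1/(-1487/1294 + (-37 - 426 - 15123 + 1073733)) = 1/(-1487/1294 + 1058147) = 1/(1369240731/1294) = 1294/1369240731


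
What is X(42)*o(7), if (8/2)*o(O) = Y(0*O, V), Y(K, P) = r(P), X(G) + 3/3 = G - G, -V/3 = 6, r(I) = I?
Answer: 9/2 ≈ 4.5000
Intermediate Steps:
V = -18 (V = -3*6 = -18)
X(G) = -1 (X(G) = -1 + (G - G) = -1 + 0 = -1)
Y(K, P) = P
o(O) = -9/2 (o(O) = (1/4)*(-18) = -9/2)
X(42)*o(7) = -1*(-9/2) = 9/2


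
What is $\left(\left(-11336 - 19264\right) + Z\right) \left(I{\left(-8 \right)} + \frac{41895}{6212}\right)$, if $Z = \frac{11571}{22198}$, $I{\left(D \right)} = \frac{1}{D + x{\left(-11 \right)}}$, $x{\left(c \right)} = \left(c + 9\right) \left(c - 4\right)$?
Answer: $- \frac{315137431141779}{1516833736} \approx -2.0776 \cdot 10^{5}$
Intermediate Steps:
$x{\left(c \right)} = \left(-4 + c\right) \left(9 + c\right)$ ($x{\left(c \right)} = \left(9 + c\right) \left(-4 + c\right) = \left(-4 + c\right) \left(9 + c\right)$)
$I{\left(D \right)} = \frac{1}{30 + D}$ ($I{\left(D \right)} = \frac{1}{D + \left(-36 + \left(-11\right)^{2} + 5 \left(-11\right)\right)} = \frac{1}{D - -30} = \frac{1}{D + 30} = \frac{1}{30 + D}$)
$Z = \frac{11571}{22198}$ ($Z = 11571 \cdot \frac{1}{22198} = \frac{11571}{22198} \approx 0.52126$)
$\left(\left(-11336 - 19264\right) + Z\right) \left(I{\left(-8 \right)} + \frac{41895}{6212}\right) = \left(\left(-11336 - 19264\right) + \frac{11571}{22198}\right) \left(\frac{1}{30 - 8} + \frac{41895}{6212}\right) = \left(-30600 + \frac{11571}{22198}\right) \left(\frac{1}{22} + 41895 \cdot \frac{1}{6212}\right) = - \frac{679247229 \left(\frac{1}{22} + \frac{41895}{6212}\right)}{22198} = \left(- \frac{679247229}{22198}\right) \frac{463951}{68332} = - \frac{315137431141779}{1516833736}$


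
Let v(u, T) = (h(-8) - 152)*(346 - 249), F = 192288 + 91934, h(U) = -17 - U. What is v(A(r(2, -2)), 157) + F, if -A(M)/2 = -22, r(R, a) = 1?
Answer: 268605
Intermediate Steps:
A(M) = 44 (A(M) = -2*(-22) = 44)
F = 284222
v(u, T) = -15617 (v(u, T) = ((-17 - 1*(-8)) - 152)*(346 - 249) = ((-17 + 8) - 152)*97 = (-9 - 152)*97 = -161*97 = -15617)
v(A(r(2, -2)), 157) + F = -15617 + 284222 = 268605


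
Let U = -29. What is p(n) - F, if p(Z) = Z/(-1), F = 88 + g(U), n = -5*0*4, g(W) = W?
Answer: -59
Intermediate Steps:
n = 0 (n = 0*4 = 0)
F = 59 (F = 88 - 29 = 59)
p(Z) = -Z (p(Z) = Z*(-1) = -Z)
p(n) - F = -1*0 - 1*59 = 0 - 59 = -59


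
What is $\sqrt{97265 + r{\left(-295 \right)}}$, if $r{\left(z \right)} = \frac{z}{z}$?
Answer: $\sqrt{97266} \approx 311.88$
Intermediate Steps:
$r{\left(z \right)} = 1$
$\sqrt{97265 + r{\left(-295 \right)}} = \sqrt{97265 + 1} = \sqrt{97266}$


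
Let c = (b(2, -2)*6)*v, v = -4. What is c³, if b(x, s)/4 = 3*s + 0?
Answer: 191102976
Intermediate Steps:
b(x, s) = 12*s (b(x, s) = 4*(3*s + 0) = 4*(3*s) = 12*s)
c = 576 (c = ((12*(-2))*6)*(-4) = -24*6*(-4) = -144*(-4) = 576)
c³ = 576³ = 191102976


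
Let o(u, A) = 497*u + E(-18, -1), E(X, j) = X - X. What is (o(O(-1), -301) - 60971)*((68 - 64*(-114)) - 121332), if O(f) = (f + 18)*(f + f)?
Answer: 8874574192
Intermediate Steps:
E(X, j) = 0
O(f) = 2*f*(18 + f) (O(f) = (18 + f)*(2*f) = 2*f*(18 + f))
o(u, A) = 497*u (o(u, A) = 497*u + 0 = 497*u)
(o(O(-1), -301) - 60971)*((68 - 64*(-114)) - 121332) = (497*(2*(-1)*(18 - 1)) - 60971)*((68 - 64*(-114)) - 121332) = (497*(2*(-1)*17) - 60971)*((68 + 7296) - 121332) = (497*(-34) - 60971)*(7364 - 121332) = (-16898 - 60971)*(-113968) = -77869*(-113968) = 8874574192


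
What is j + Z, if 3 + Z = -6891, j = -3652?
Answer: -10546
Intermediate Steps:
Z = -6894 (Z = -3 - 6891 = -6894)
j + Z = -3652 - 6894 = -10546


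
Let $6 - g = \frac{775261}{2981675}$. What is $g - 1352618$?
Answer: $- \frac{4033050160361}{2981675} \approx -1.3526 \cdot 10^{6}$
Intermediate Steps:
$g = \frac{17114789}{2981675}$ ($g = 6 - \frac{775261}{2981675} = \frac{17114789}{2981675} \approx 5.74$)
$g - 1352618 = \frac{17114789}{2981675} - 1352618 = - \frac{4033050160361}{2981675}$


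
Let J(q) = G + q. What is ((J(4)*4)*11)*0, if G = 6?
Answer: 0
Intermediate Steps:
J(q) = 6 + q
((J(4)*4)*11)*0 = (((6 + 4)*4)*11)*0 = ((10*4)*11)*0 = (40*11)*0 = 440*0 = 0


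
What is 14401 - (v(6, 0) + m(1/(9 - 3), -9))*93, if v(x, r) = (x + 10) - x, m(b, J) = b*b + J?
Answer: 171665/12 ≈ 14305.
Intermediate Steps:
m(b, J) = J + b² (m(b, J) = b² + J = J + b²)
v(x, r) = 10 (v(x, r) = (10 + x) - x = 10)
14401 - (v(6, 0) + m(1/(9 - 3), -9))*93 = 14401 - (10 + (-9 + (1/(9 - 3))²))*93 = 14401 - (10 + (-9 + (1/6)²))*93 = 14401 - (10 + (-9 + (⅙)²))*93 = 14401 - (10 + (-9 + 1/36))*93 = 14401 - (10 - 323/36)*93 = 14401 - 37*93/36 = 14401 - 1*1147/12 = 14401 - 1147/12 = 171665/12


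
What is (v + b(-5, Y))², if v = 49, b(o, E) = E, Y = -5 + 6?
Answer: 2500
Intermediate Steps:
Y = 1
(v + b(-5, Y))² = (49 + 1)² = 50² = 2500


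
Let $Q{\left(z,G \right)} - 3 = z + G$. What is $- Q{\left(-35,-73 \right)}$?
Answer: $105$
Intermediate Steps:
$Q{\left(z,G \right)} = 3 + G + z$ ($Q{\left(z,G \right)} = 3 + \left(z + G\right) = 3 + \left(G + z\right) = 3 + G + z$)
$- Q{\left(-35,-73 \right)} = - (3 - 73 - 35) = \left(-1\right) \left(-105\right) = 105$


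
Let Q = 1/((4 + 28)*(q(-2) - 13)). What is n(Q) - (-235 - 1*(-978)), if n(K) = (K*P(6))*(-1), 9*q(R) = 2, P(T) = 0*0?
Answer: -743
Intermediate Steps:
P(T) = 0
q(R) = 2/9 (q(R) = (⅑)*2 = 2/9)
Q = -9/3680 (Q = 1/((4 + 28)*(2/9 - 13)) = 1/(32*(-115/9)) = 1/(-3680/9) = -9/3680 ≈ -0.0024457)
n(K) = 0 (n(K) = (K*0)*(-1) = 0*(-1) = 0)
n(Q) - (-235 - 1*(-978)) = 0 - (-235 - 1*(-978)) = 0 - (-235 + 978) = 0 - 1*743 = 0 - 743 = -743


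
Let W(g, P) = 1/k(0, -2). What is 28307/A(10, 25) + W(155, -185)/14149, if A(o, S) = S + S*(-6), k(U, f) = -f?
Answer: -801031361/3537250 ≈ -226.46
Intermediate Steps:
A(o, S) = -5*S (A(o, S) = S - 6*S = -5*S)
W(g, P) = ½ (W(g, P) = 1/(-1*(-2)) = 1/2 = ½)
28307/A(10, 25) + W(155, -185)/14149 = 28307/((-5*25)) + (½)/14149 = 28307/(-125) + (½)*(1/14149) = 28307*(-1/125) + 1/28298 = -28307/125 + 1/28298 = -801031361/3537250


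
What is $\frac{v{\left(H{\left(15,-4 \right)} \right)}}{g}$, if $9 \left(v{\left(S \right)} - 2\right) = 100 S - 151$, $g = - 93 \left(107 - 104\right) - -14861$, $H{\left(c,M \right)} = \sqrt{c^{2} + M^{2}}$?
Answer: $- \frac{133}{131238} + \frac{50 \sqrt{241}}{65619} \approx 0.010816$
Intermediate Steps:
$H{\left(c,M \right)} = \sqrt{M^{2} + c^{2}}$
$g = 14582$ ($g = \left(-93\right) 3 + 14861 = -279 + 14861 = 14582$)
$v{\left(S \right)} = - \frac{133}{9} + \frac{100 S}{9}$ ($v{\left(S \right)} = 2 + \frac{100 S - 151}{9} = 2 + \frac{-151 + 100 S}{9} = 2 + \left(- \frac{151}{9} + \frac{100 S}{9}\right) = - \frac{133}{9} + \frac{100 S}{9}$)
$\frac{v{\left(H{\left(15,-4 \right)} \right)}}{g} = \frac{- \frac{133}{9} + \frac{100 \sqrt{\left(-4\right)^{2} + 15^{2}}}{9}}{14582} = \left(- \frac{133}{9} + \frac{100 \sqrt{16 + 225}}{9}\right) \frac{1}{14582} = \left(- \frac{133}{9} + \frac{100 \sqrt{241}}{9}\right) \frac{1}{14582} = - \frac{133}{131238} + \frac{50 \sqrt{241}}{65619}$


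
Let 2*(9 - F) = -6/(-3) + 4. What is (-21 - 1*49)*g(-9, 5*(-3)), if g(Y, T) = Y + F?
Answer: 210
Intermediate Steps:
F = 6 (F = 9 - (-6/(-3) + 4)/2 = 9 - (-6*(-1)/3 + 4)/2 = 9 - (-2*(-1) + 4)/2 = 9 - (2 + 4)/2 = 9 - 1/2*6 = 9 - 3 = 6)
g(Y, T) = 6 + Y (g(Y, T) = Y + 6 = 6 + Y)
(-21 - 1*49)*g(-9, 5*(-3)) = (-21 - 1*49)*(6 - 9) = (-21 - 49)*(-3) = -70*(-3) = 210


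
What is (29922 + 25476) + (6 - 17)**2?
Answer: 55519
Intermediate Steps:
(29922 + 25476) + (6 - 17)**2 = 55398 + (-11)**2 = 55398 + 121 = 55519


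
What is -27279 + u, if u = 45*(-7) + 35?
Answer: -27559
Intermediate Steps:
u = -280 (u = -315 + 35 = -280)
-27279 + u = -27279 - 280 = -27559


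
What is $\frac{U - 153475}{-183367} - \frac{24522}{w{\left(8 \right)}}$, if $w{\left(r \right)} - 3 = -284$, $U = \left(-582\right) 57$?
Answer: $\frac{4548973943}{51526127} \approx 88.285$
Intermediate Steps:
$U = -33174$
$w{\left(r \right)} = -281$ ($w{\left(r \right)} = 3 - 284 = -281$)
$\frac{U - 153475}{-183367} - \frac{24522}{w{\left(8 \right)}} = \frac{-33174 - 153475}{-183367} - \frac{24522}{-281} = \left(-33174 - 153475\right) \left(- \frac{1}{183367}\right) - - \frac{24522}{281} = \left(-186649\right) \left(- \frac{1}{183367}\right) + \frac{24522}{281} = \frac{186649}{183367} + \frac{24522}{281} = \frac{4548973943}{51526127}$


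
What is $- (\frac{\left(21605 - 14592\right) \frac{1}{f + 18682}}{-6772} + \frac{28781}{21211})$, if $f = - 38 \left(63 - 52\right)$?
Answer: $- \frac{3559594925305}{2623457251488} \approx -1.3568$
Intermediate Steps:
$f = -418$ ($f = \left(-38\right) 11 = -418$)
$- (\frac{\left(21605 - 14592\right) \frac{1}{f + 18682}}{-6772} + \frac{28781}{21211}) = - (\frac{\left(21605 - 14592\right) \frac{1}{-418 + 18682}}{-6772} + \frac{28781}{21211}) = - (\frac{7013}{18264} \left(- \frac{1}{6772}\right) + 28781 \cdot \frac{1}{21211}) = - (7013 \cdot \frac{1}{18264} \left(- \frac{1}{6772}\right) + \frac{28781}{21211}) = - (\frac{7013}{18264} \left(- \frac{1}{6772}\right) + \frac{28781}{21211}) = - (- \frac{7013}{123683808} + \frac{28781}{21211}) = \left(-1\right) \frac{3559594925305}{2623457251488} = - \frac{3559594925305}{2623457251488}$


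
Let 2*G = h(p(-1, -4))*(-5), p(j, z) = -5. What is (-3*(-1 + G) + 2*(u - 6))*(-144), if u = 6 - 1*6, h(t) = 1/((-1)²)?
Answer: 216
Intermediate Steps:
h(t) = 1 (h(t) = 1/1 = 1)
G = -5/2 (G = (1*(-5))/2 = (½)*(-5) = -5/2 ≈ -2.5000)
u = 0 (u = 6 - 6 = 0)
(-3*(-1 + G) + 2*(u - 6))*(-144) = (-3*(-1 - 5/2) + 2*(0 - 6))*(-144) = (-3*(-7/2) + 2*(-6))*(-144) = (21/2 - 12)*(-144) = -3/2*(-144) = 216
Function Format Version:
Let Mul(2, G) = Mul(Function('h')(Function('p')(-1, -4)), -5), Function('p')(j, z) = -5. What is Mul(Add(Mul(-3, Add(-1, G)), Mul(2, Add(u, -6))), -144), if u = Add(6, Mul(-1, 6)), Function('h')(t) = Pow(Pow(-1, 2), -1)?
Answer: 216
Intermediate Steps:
Function('h')(t) = 1 (Function('h')(t) = Pow(1, -1) = 1)
G = Rational(-5, 2) (G = Mul(Rational(1, 2), Mul(1, -5)) = Mul(Rational(1, 2), -5) = Rational(-5, 2) ≈ -2.5000)
u = 0 (u = Add(6, -6) = 0)
Mul(Add(Mul(-3, Add(-1, G)), Mul(2, Add(u, -6))), -144) = Mul(Add(Mul(-3, Add(-1, Rational(-5, 2))), Mul(2, Add(0, -6))), -144) = Mul(Add(Mul(-3, Rational(-7, 2)), Mul(2, -6)), -144) = Mul(Add(Rational(21, 2), -12), -144) = Mul(Rational(-3, 2), -144) = 216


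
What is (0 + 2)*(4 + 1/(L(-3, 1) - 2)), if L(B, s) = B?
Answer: 38/5 ≈ 7.6000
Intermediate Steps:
(0 + 2)*(4 + 1/(L(-3, 1) - 2)) = (0 + 2)*(4 + 1/(-3 - 2)) = 2*(4 + 1/(-5)) = 2*(4 - ⅕) = 2*(19/5) = 38/5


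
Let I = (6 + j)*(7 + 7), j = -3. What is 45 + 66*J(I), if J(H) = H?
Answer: 2817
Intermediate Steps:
I = 42 (I = (6 - 3)*(7 + 7) = 3*14 = 42)
45 + 66*J(I) = 45 + 66*42 = 45 + 2772 = 2817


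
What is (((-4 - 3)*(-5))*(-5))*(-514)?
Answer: 89950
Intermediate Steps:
(((-4 - 3)*(-5))*(-5))*(-514) = (-7*(-5)*(-5))*(-514) = (35*(-5))*(-514) = -175*(-514) = 89950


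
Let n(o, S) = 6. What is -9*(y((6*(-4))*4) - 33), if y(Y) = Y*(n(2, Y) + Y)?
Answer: -77463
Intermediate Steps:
y(Y) = Y*(6 + Y)
-9*(y((6*(-4))*4) - 33) = -9*(((6*(-4))*4)*(6 + (6*(-4))*4) - 33) = -9*((-24*4)*(6 - 24*4) - 33) = -9*(-96*(6 - 96) - 33) = -9*(-96*(-90) - 33) = -9*(8640 - 33) = -9*8607 = -77463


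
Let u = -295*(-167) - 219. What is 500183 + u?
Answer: 549229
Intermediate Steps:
u = 49046 (u = 49265 - 219 = 49046)
500183 + u = 500183 + 49046 = 549229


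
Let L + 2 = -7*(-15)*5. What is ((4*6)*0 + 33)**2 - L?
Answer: 566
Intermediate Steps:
L = 523 (L = -2 - 7*(-15)*5 = -2 + 105*5 = -2 + 525 = 523)
((4*6)*0 + 33)**2 - L = ((4*6)*0 + 33)**2 - 1*523 = (24*0 + 33)**2 - 523 = (0 + 33)**2 - 523 = 33**2 - 523 = 1089 - 523 = 566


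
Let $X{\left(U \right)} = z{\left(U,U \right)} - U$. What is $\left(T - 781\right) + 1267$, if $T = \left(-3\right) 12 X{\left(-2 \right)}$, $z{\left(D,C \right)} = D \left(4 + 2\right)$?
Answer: $846$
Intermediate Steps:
$z{\left(D,C \right)} = 6 D$ ($z{\left(D,C \right)} = D 6 = 6 D$)
$X{\left(U \right)} = 5 U$ ($X{\left(U \right)} = 6 U - U = 5 U$)
$T = 360$ ($T = \left(-3\right) 12 \cdot 5 \left(-2\right) = \left(-36\right) \left(-10\right) = 360$)
$\left(T - 781\right) + 1267 = \left(360 - 781\right) + 1267 = -421 + 1267 = 846$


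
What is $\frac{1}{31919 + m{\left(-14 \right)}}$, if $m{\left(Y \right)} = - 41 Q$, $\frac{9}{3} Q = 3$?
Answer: $\frac{1}{31878} \approx 3.137 \cdot 10^{-5}$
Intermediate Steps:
$Q = 1$ ($Q = \frac{1}{3} \cdot 3 = 1$)
$m{\left(Y \right)} = -41$ ($m{\left(Y \right)} = \left(-41\right) 1 = -41$)
$\frac{1}{31919 + m{\left(-14 \right)}} = \frac{1}{31919 - 41} = \frac{1}{31878}$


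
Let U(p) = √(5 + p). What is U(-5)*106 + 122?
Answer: 122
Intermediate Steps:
U(-5)*106 + 122 = √(5 - 5)*106 + 122 = √0*106 + 122 = 0*106 + 122 = 0 + 122 = 122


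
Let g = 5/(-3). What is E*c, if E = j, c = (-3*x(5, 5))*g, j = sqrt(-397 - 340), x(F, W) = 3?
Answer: 15*I*sqrt(737) ≈ 407.22*I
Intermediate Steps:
g = -5/3 (g = 5*(-1/3) = -5/3 ≈ -1.6667)
j = I*sqrt(737) (j = sqrt(-737) = I*sqrt(737) ≈ 27.148*I)
c = 15 (c = -3*3*(-5/3) = -9*(-5/3) = 15)
E = I*sqrt(737) ≈ 27.148*I
E*c = (I*sqrt(737))*15 = 15*I*sqrt(737)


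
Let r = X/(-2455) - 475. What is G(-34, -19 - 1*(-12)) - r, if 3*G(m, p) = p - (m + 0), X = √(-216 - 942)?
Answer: 484 + I*√1158/2455 ≈ 484.0 + 0.013861*I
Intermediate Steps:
X = I*√1158 (X = √(-1158) = I*√1158 ≈ 34.029*I)
G(m, p) = -m/3 + p/3 (G(m, p) = (p - (m + 0))/3 = (p - m)/3 = -m/3 + p/3)
r = -475 - I*√1158/2455 (r = (I*√1158)/(-2455) - 475 = (I*√1158)*(-1/2455) - 475 = -I*√1158/2455 - 475 = -475 - I*√1158/2455 ≈ -475.0 - 0.013861*I)
G(-34, -19 - 1*(-12)) - r = (-⅓*(-34) + (-19 - 1*(-12))/3) - (-475 - I*√1158/2455) = (34/3 + (-19 + 12)/3) + (475 + I*√1158/2455) = (34/3 + (⅓)*(-7)) + (475 + I*√1158/2455) = (34/3 - 7/3) + (475 + I*√1158/2455) = 9 + (475 + I*√1158/2455) = 484 + I*√1158/2455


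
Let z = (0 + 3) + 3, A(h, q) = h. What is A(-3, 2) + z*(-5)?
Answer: -33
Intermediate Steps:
z = 6 (z = 3 + 3 = 6)
A(-3, 2) + z*(-5) = -3 + 6*(-5) = -3 - 30 = -33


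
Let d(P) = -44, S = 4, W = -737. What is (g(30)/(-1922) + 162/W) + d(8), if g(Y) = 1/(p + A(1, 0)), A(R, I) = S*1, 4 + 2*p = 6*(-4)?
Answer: -626379063/14165140 ≈ -44.220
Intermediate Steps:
p = -14 (p = -2 + (6*(-4))/2 = -2 + (1/2)*(-24) = -2 - 12 = -14)
A(R, I) = 4 (A(R, I) = 4*1 = 4)
g(Y) = -1/10 (g(Y) = 1/(-14 + 4) = 1/(-10) = -1/10)
(g(30)/(-1922) + 162/W) + d(8) = (-1/10/(-1922) + 162/(-737)) - 44 = (-1/10*(-1/1922) + 162*(-1/737)) - 44 = (1/19220 - 162/737) - 44 = -3112903/14165140 - 44 = -626379063/14165140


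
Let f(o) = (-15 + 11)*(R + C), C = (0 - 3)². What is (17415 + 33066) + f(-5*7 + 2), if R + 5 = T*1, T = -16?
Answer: 50529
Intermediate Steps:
C = 9 (C = (-3)² = 9)
R = -21 (R = -5 - 16*1 = -5 - 16 = -21)
f(o) = 48 (f(o) = (-15 + 11)*(-21 + 9) = -4*(-12) = 48)
(17415 + 33066) + f(-5*7 + 2) = (17415 + 33066) + 48 = 50481 + 48 = 50529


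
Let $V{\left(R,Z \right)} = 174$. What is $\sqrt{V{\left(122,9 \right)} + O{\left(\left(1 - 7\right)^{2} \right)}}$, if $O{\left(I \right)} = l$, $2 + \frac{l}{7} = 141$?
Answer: $\sqrt{1147} \approx 33.867$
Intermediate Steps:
$l = 973$ ($l = -14 + 7 \cdot 141 = -14 + 987 = 973$)
$O{\left(I \right)} = 973$
$\sqrt{V{\left(122,9 \right)} + O{\left(\left(1 - 7\right)^{2} \right)}} = \sqrt{174 + 973} = \sqrt{1147}$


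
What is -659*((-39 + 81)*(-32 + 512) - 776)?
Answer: -12774056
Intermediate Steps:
-659*((-39 + 81)*(-32 + 512) - 776) = -659*(42*480 - 776) = -659*(20160 - 776) = -659*19384 = -12774056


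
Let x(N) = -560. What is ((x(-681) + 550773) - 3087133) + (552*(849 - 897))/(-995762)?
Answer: -54916706664/21647 ≈ -2.5369e+6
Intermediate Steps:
((x(-681) + 550773) - 3087133) + (552*(849 - 897))/(-995762) = ((-560 + 550773) - 3087133) + (552*(849 - 897))/(-995762) = (550213 - 3087133) + (552*(-48))*(-1/995762) = -2536920 - 26496*(-1/995762) = -2536920 + 576/21647 = -54916706664/21647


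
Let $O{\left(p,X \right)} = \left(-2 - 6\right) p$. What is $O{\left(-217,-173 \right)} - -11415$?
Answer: $13151$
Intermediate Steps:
$O{\left(p,X \right)} = - 8 p$
$O{\left(-217,-173 \right)} - -11415 = \left(-8\right) \left(-217\right) - -11415 = 1736 + 11415 = 13151$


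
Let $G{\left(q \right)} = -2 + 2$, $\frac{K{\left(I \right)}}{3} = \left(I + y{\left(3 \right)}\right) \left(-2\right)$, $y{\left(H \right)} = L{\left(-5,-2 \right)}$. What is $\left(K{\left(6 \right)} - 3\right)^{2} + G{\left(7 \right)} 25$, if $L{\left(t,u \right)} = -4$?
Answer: $225$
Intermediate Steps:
$y{\left(H \right)} = -4$
$K{\left(I \right)} = 24 - 6 I$ ($K{\left(I \right)} = 3 \left(I - 4\right) \left(-2\right) = 3 \left(-4 + I\right) \left(-2\right) = 3 \left(8 - 2 I\right) = 24 - 6 I$)
$G{\left(q \right)} = 0$
$\left(K{\left(6 \right)} - 3\right)^{2} + G{\left(7 \right)} 25 = \left(\left(24 - 36\right) - 3\right)^{2} + 0 \cdot 25 = \left(\left(24 - 36\right) - 3\right)^{2} + 0 = \left(-12 - 3\right)^{2} + 0 = \left(-15\right)^{2} + 0 = 225 + 0 = 225$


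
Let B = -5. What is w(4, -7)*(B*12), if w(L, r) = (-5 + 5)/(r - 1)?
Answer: 0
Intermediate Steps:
w(L, r) = 0 (w(L, r) = 0/(-1 + r) = 0)
w(4, -7)*(B*12) = 0*(-5*12) = 0*(-60) = 0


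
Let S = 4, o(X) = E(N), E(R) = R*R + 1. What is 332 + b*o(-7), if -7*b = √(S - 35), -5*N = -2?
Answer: 332 - 29*I*√31/175 ≈ 332.0 - 0.92266*I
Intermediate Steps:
N = ⅖ (N = -⅕*(-2) = ⅖ ≈ 0.40000)
E(R) = 1 + R² (E(R) = R² + 1 = 1 + R²)
o(X) = 29/25 (o(X) = 1 + (⅖)² = 1 + 4/25 = 29/25)
b = -I*√31/7 (b = -√(4 - 35)/7 = -I*√31/7 ≈ -0.79539*I)
332 + b*o(-7) = 332 - I*√31/7*(29/25) = 332 - 29*I*√31/175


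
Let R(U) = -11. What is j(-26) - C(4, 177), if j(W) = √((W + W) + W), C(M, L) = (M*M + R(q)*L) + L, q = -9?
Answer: 1754 + I*√78 ≈ 1754.0 + 8.8318*I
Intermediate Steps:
C(M, L) = M² - 10*L (C(M, L) = (M*M - 11*L) + L = (M² - 11*L) + L = M² - 10*L)
j(W) = √3*√W (j(W) = √(2*W + W) = √(3*W) = √3*√W)
j(-26) - C(4, 177) = √3*√(-26) - (4² - 10*177) = √3*(I*√26) - (16 - 1770) = I*√78 - 1*(-1754) = I*√78 + 1754 = 1754 + I*√78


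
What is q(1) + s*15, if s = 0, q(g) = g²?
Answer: 1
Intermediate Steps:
q(1) + s*15 = 1² + 0*15 = 1 + 0 = 1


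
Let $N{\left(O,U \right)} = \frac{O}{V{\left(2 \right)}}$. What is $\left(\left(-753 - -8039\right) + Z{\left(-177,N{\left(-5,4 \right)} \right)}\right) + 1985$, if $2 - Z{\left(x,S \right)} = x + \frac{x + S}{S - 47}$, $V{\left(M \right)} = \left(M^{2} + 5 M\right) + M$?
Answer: $\frac{7150813}{757} \approx 9446.3$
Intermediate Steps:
$V{\left(M \right)} = M^{2} + 6 M$
$N{\left(O,U \right)} = \frac{O}{16}$ ($N{\left(O,U \right)} = \frac{O}{2 \left(6 + 2\right)} = \frac{O}{2 \cdot 8} = \frac{O}{16}$)
$Z{\left(x,S \right)} = 2 - x - \frac{S + x}{-47 + S}$ ($Z{\left(x,S \right)} = 2 - \left(x + \frac{x + S}{S - 47}\right) = 2 - \left(x + \frac{S + x}{-47 + S}\right) = 2 - x - \frac{S + x}{-47 + S}$)
$\left(\left(-753 - -8039\right) + Z{\left(-177,N{\left(-5,4 \right)} \right)}\right) + 1985 = \left(\left(-753 - -8039\right) + \frac{-94 + \frac{1}{16} \left(-5\right) + 46 \left(-177\right) - \frac{1}{16} \left(-5\right) \left(-177\right)}{-47 + \frac{1}{16} \left(-5\right)}\right) + 1985 = \left(\left(-753 + 8039\right) + \frac{-94 - \frac{5}{16} - 8142 - \left(- \frac{5}{16}\right) \left(-177\right)}{-47 - \frac{5}{16}}\right) + 1985 = \left(7286 + \frac{-94 - \frac{5}{16} - 8142 - \frac{885}{16}}{- \frac{757}{16}}\right) + 1985 = \left(7286 - - \frac{132666}{757}\right) + 1985 = \left(7286 + \frac{132666}{757}\right) + 1985 = \frac{5648168}{757} + 1985 = \frac{7150813}{757}$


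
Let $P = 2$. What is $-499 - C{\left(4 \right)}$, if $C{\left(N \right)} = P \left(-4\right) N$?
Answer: $-467$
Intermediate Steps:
$C{\left(N \right)} = - 8 N$ ($C{\left(N \right)} = 2 \left(-4\right) N = - 8 N$)
$-499 - C{\left(4 \right)} = -499 - \left(-8\right) 4 = -499 - -32 = -499 + 32 = -467$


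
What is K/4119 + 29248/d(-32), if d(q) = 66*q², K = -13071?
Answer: -3973531/1449888 ≈ -2.7406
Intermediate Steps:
K/4119 + 29248/d(-32) = -13071/4119 + 29248/((66*(-32)²)) = -13071*1/4119 + 29248/((66*1024)) = -4357/1373 + 29248/67584 = -4357/1373 + 29248*(1/67584) = -4357/1373 + 457/1056 = -3973531/1449888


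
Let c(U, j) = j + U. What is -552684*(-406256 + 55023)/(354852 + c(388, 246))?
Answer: 97060429686/177743 ≈ 5.4607e+5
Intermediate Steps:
c(U, j) = U + j
-552684*(-406256 + 55023)/(354852 + c(388, 246)) = -552684*(-406256 + 55023)/(354852 + (388 + 246)) = -552684*(-351233/(354852 + 634)) = -552684/(355486*(-1/351233)) = -552684/(-355486/351233) = -552684*(-351233/355486) = 97060429686/177743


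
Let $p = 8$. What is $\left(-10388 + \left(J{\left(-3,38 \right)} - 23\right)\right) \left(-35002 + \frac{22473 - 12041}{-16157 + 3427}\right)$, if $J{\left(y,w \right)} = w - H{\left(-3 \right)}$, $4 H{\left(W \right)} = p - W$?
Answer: $\frac{4623287818919}{12730} \approx 3.6318 \cdot 10^{8}$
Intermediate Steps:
$H{\left(W \right)} = 2 - \frac{W}{4}$ ($H{\left(W \right)} = \frac{8 - W}{4} = 2 - \frac{W}{4}$)
$J{\left(y,w \right)} = - \frac{11}{4} + w$ ($J{\left(y,w \right)} = w - \left(2 - - \frac{3}{4}\right) = w - \left(2 + \frac{3}{4}\right) = w - \frac{11}{4} = - \frac{11}{4} + w$)
$\left(-10388 + \left(J{\left(-3,38 \right)} - 23\right)\right) \left(-35002 + \frac{22473 - 12041}{-16157 + 3427}\right) = \left(-10388 + \left(\left(- \frac{11}{4} + 38\right) - 23\right)\right) \left(-35002 + \frac{22473 - 12041}{-16157 + 3427}\right) = \left(-10388 + \left(\frac{141}{4} - 23\right)\right) \left(-35002 + \frac{10432}{-12730}\right) = \left(-10388 + \frac{49}{4}\right) \left(-35002 + 10432 \left(- \frac{1}{12730}\right)\right) = - \frac{41503 \left(-35002 - \frac{5216}{6365}\right)}{4} = \left(- \frac{41503}{4}\right) \left(- \frac{222792946}{6365}\right) = \frac{4623287818919}{12730}$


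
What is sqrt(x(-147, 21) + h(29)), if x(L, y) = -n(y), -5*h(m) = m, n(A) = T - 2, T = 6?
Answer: 7*I*sqrt(5)/5 ≈ 3.1305*I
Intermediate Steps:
n(A) = 4 (n(A) = 6 - 2 = 4)
h(m) = -m/5
x(L, y) = -4 (x(L, y) = -1*4 = -4)
sqrt(x(-147, 21) + h(29)) = sqrt(-4 - 1/5*29) = sqrt(-4 - 29/5) = sqrt(-49/5) = 7*I*sqrt(5)/5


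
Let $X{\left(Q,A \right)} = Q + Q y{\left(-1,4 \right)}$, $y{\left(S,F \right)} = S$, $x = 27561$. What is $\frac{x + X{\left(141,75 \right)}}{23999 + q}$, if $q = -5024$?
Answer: $\frac{9187}{6325} \approx 1.4525$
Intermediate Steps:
$X{\left(Q,A \right)} = 0$ ($X{\left(Q,A \right)} = Q + Q \left(-1\right) = Q - Q = 0$)
$\frac{x + X{\left(141,75 \right)}}{23999 + q} = \frac{27561 + 0}{23999 - 5024} = \frac{27561}{18975} = 27561 \cdot \frac{1}{18975} = \frac{9187}{6325}$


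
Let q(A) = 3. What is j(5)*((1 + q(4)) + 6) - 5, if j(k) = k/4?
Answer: 15/2 ≈ 7.5000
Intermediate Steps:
j(k) = k/4 (j(k) = k*(1/4) = k/4)
j(5)*((1 + q(4)) + 6) - 5 = ((1/4)*5)*((1 + 3) + 6) - 5 = 5*(4 + 6)/4 - 5 = (5/4)*10 - 5 = 25/2 - 5 = 15/2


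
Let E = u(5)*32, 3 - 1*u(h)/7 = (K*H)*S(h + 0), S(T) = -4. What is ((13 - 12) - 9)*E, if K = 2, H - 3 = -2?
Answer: -19712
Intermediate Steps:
H = 1 (H = 3 - 2 = 1)
u(h) = 77 (u(h) = 21 - 7*2*1*(-4) = 21 - 14*(-4) = 21 - 7*(-8) = 21 + 56 = 77)
E = 2464 (E = 77*32 = 2464)
((13 - 12) - 9)*E = ((13 - 12) - 9)*2464 = (1 - 9)*2464 = -8*2464 = -19712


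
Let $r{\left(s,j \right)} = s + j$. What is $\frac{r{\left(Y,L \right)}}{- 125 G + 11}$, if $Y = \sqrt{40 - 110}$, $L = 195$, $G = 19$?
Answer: $- \frac{65}{788} - \frac{i \sqrt{70}}{2364} \approx -0.082487 - 0.0035392 i$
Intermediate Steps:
$Y = i \sqrt{70}$ ($Y = \sqrt{-70} = i \sqrt{70} \approx 8.3666 i$)
$r{\left(s,j \right)} = j + s$
$\frac{r{\left(Y,L \right)}}{- 125 G + 11} = \frac{195 + i \sqrt{70}}{\left(-125\right) 19 + 11} = \frac{195 + i \sqrt{70}}{-2375 + 11} = \frac{195 + i \sqrt{70}}{-2364} = \left(195 + i \sqrt{70}\right) \left(- \frac{1}{2364}\right) = - \frac{65}{788} - \frac{i \sqrt{70}}{2364}$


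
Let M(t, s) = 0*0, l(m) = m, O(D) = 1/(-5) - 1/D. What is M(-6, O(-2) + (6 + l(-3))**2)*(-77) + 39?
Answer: 39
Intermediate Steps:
O(D) = -1/5 - 1/D (O(D) = 1*(-1/5) - 1/D = -1/5 - 1/D)
M(t, s) = 0
M(-6, O(-2) + (6 + l(-3))**2)*(-77) + 39 = 0*(-77) + 39 = 0 + 39 = 39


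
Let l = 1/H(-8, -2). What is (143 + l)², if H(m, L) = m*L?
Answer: 5239521/256 ≈ 20467.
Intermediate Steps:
H(m, L) = L*m
l = 1/16 (l = 1/(-2*(-8)) = 1/16 ≈ 0.062500)
(143 + l)² = (143 + 1/16)² = (2289/16)² = 5239521/256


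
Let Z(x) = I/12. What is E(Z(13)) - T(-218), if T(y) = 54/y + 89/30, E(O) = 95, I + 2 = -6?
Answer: 301759/3270 ≈ 92.281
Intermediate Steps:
I = -8 (I = -2 - 6 = -8)
Z(x) = -2/3 (Z(x) = -8/12 = -8*1/12 = -2/3)
T(y) = 89/30 + 54/y (T(y) = 54/y + 89*(1/30) = 54/y + 89/30 = 89/30 + 54/y)
E(Z(13)) - T(-218) = 95 - (89/30 + 54/(-218)) = 95 - (89/30 + 54*(-1/218)) = 95 - (89/30 - 27/109) = 95 - 1*8891/3270 = 95 - 8891/3270 = 301759/3270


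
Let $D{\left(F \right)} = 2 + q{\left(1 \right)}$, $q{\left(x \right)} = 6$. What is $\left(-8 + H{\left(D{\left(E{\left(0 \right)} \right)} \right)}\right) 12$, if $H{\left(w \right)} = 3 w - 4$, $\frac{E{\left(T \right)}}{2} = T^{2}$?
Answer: $144$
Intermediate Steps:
$E{\left(T \right)} = 2 T^{2}$
$D{\left(F \right)} = 8$ ($D{\left(F \right)} = 2 + 6 = 8$)
$H{\left(w \right)} = -4 + 3 w$
$\left(-8 + H{\left(D{\left(E{\left(0 \right)} \right)} \right)}\right) 12 = \left(-8 + \left(-4 + 3 \cdot 8\right)\right) 12 = \left(-8 + \left(-4 + 24\right)\right) 12 = \left(-8 + 20\right) 12 = 12 \cdot 12 = 144$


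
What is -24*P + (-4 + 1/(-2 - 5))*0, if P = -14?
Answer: 336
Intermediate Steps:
-24*P + (-4 + 1/(-2 - 5))*0 = -24*(-14) + (-4 + 1/(-2 - 5))*0 = 336 + (-4 + 1/(-7))*0 = 336 + (-4 - 1/7)*0 = 336 - 29/7*0 = 336 + 0 = 336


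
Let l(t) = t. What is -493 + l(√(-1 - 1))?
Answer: -493 + I*√2 ≈ -493.0 + 1.4142*I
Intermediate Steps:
-493 + l(√(-1 - 1)) = -493 + √(-1 - 1) = -493 + √(-2) = -493 + I*√2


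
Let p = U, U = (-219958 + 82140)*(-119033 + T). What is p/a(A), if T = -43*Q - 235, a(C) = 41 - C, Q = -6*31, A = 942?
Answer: -15335008860/901 ≈ -1.7020e+7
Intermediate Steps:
Q = -186
T = 7763 (T = -43*(-186) - 235 = 7998 - 235 = 7763)
U = 15335008860 (U = (-219958 + 82140)*(-119033 + 7763) = -137818*(-111270) = 15335008860)
p = 15335008860
p/a(A) = 15335008860/(41 - 1*942) = 15335008860/(41 - 942) = 15335008860/(-901) = 15335008860*(-1/901) = -15335008860/901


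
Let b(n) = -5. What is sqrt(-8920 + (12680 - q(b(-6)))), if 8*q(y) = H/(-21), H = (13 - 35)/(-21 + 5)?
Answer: sqrt(106122471)/168 ≈ 61.319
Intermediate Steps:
H = 11/8 (H = -22/(-16) = -22*(-1/16) = 11/8 ≈ 1.3750)
q(y) = -11/1344 (q(y) = ((11/8)/(-21))/8 = ((11/8)*(-1/21))/8 = (1/8)*(-11/168) = -11/1344)
sqrt(-8920 + (12680 - q(b(-6)))) = sqrt(-8920 + (12680 - 1*(-11/1344))) = sqrt(-8920 + (12680 + 11/1344)) = sqrt(-8920 + 17041931/1344) = sqrt(5053451/1344) = sqrt(106122471)/168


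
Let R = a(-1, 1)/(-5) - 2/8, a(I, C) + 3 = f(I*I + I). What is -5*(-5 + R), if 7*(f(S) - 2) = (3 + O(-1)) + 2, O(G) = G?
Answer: 723/28 ≈ 25.821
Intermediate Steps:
f(S) = 18/7 (f(S) = 2 + ((3 - 1) + 2)/7 = 2 + (2 + 2)/7 = 2 + (⅐)*4 = 2 + 4/7 = 18/7)
a(I, C) = -3/7 (a(I, C) = -3 + 18/7 = -3/7)
R = -23/140 (R = -3/7/(-5) - 2/8 = -3/7*(-⅕) - 2*⅛ = 3/35 - ¼ = -23/140 ≈ -0.16429)
-5*(-5 + R) = -5*(-5 - 23/140) = -5*(-723/140) = 723/28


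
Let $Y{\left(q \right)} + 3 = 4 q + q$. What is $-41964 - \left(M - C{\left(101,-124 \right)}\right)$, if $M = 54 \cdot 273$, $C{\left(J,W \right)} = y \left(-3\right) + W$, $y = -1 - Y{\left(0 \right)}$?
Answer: $-56836$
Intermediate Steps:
$Y{\left(q \right)} = -3 + 5 q$ ($Y{\left(q \right)} = -3 + \left(4 q + q\right) = -3 + 5 q$)
$y = 2$ ($y = -1 - \left(-3 + 5 \cdot 0\right) = -1 - \left(-3 + 0\right) = -1 - -3 = -1 + 3 = 2$)
$C{\left(J,W \right)} = -6 + W$ ($C{\left(J,W \right)} = 2 \left(-3\right) + W = -6 + W$)
$M = 14742$
$-41964 - \left(M - C{\left(101,-124 \right)}\right) = -41964 - 14872 = -56836$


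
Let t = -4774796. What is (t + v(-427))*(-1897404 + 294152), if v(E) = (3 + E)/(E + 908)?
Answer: 3682152474579600/481 ≈ 7.6552e+12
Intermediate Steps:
v(E) = (3 + E)/(908 + E)
(t + v(-427))*(-1897404 + 294152) = (-4774796 + (3 - 427)/(908 - 427))*(-1897404 + 294152) = (-4774796 - 424/481)*(-1603252) = -2296677300/481*(-1603252) = 3682152474579600/481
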